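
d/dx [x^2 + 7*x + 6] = 2*x + 7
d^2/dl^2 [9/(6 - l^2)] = 54*(-l^2 - 2)/(l^2 - 6)^3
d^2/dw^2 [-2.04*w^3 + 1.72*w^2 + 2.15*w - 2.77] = 3.44 - 12.24*w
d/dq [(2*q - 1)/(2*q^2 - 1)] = 2*(-2*q^2 + 2*q - 1)/(4*q^4 - 4*q^2 + 1)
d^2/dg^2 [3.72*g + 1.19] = 0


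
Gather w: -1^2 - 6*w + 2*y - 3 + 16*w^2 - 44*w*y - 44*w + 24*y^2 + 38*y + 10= 16*w^2 + w*(-44*y - 50) + 24*y^2 + 40*y + 6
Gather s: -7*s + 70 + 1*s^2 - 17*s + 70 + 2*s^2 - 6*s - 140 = 3*s^2 - 30*s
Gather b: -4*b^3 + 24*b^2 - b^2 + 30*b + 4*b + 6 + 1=-4*b^3 + 23*b^2 + 34*b + 7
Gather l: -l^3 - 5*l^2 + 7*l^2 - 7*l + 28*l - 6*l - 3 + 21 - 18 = -l^3 + 2*l^2 + 15*l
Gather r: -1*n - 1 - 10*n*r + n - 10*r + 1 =r*(-10*n - 10)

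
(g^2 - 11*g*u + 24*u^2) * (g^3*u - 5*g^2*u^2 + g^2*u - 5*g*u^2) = g^5*u - 16*g^4*u^2 + g^4*u + 79*g^3*u^3 - 16*g^3*u^2 - 120*g^2*u^4 + 79*g^2*u^3 - 120*g*u^4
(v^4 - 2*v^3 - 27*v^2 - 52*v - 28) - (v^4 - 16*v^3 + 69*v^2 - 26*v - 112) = 14*v^3 - 96*v^2 - 26*v + 84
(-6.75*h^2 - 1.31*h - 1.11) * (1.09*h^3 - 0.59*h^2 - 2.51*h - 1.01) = -7.3575*h^5 + 2.5546*h^4 + 16.5055*h^3 + 10.7605*h^2 + 4.1092*h + 1.1211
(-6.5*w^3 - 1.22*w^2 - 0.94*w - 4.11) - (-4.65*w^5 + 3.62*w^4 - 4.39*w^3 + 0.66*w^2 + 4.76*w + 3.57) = 4.65*w^5 - 3.62*w^4 - 2.11*w^3 - 1.88*w^2 - 5.7*w - 7.68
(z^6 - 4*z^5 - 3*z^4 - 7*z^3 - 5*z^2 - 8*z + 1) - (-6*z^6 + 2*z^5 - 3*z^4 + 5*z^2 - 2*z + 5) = 7*z^6 - 6*z^5 - 7*z^3 - 10*z^2 - 6*z - 4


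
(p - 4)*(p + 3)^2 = p^3 + 2*p^2 - 15*p - 36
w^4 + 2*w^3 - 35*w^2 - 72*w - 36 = (w - 6)*(w + 1)^2*(w + 6)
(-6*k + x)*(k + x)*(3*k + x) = -18*k^3 - 21*k^2*x - 2*k*x^2 + x^3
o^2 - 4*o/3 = o*(o - 4/3)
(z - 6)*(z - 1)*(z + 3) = z^3 - 4*z^2 - 15*z + 18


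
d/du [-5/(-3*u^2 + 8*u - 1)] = 10*(4 - 3*u)/(3*u^2 - 8*u + 1)^2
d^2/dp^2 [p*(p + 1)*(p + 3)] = 6*p + 8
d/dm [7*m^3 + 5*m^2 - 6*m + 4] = 21*m^2 + 10*m - 6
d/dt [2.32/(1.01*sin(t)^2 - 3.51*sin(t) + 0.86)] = (8.1432 - 4.6864*sin(t))*cos(t)/(1.01*sin(t)^2 - 3.51*sin(t) + 0.86)^2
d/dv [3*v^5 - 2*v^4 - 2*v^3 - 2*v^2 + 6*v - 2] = 15*v^4 - 8*v^3 - 6*v^2 - 4*v + 6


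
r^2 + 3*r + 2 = (r + 1)*(r + 2)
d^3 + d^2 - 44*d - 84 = (d - 7)*(d + 2)*(d + 6)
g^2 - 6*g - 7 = (g - 7)*(g + 1)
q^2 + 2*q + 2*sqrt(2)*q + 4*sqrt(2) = (q + 2)*(q + 2*sqrt(2))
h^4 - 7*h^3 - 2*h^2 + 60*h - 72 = (h - 6)*(h - 2)^2*(h + 3)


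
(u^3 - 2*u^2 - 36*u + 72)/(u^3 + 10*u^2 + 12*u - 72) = (u - 6)/(u + 6)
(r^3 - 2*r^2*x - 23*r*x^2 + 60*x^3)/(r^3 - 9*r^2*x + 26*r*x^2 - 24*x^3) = (-r - 5*x)/(-r + 2*x)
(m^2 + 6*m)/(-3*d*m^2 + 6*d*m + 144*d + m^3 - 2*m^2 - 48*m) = -m/(3*d*m - 24*d - m^2 + 8*m)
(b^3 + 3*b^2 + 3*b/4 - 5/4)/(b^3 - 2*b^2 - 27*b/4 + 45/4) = (2*b^2 + b - 1)/(2*b^2 - 9*b + 9)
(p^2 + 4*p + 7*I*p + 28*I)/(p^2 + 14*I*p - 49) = (p + 4)/(p + 7*I)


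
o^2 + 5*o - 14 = (o - 2)*(o + 7)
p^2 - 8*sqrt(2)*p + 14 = (p - 7*sqrt(2))*(p - sqrt(2))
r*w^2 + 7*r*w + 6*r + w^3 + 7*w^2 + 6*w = (r + w)*(w + 1)*(w + 6)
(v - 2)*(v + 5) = v^2 + 3*v - 10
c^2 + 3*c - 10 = (c - 2)*(c + 5)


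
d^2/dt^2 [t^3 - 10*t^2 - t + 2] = 6*t - 20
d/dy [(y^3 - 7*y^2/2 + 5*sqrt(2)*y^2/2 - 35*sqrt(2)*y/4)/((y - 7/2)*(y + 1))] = (y^2 + 2*y + 5*sqrt(2)/2)/(y^2 + 2*y + 1)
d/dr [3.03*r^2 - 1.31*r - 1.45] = 6.06*r - 1.31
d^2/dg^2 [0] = 0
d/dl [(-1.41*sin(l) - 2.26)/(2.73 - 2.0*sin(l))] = -8.3693*cos(l)/(2.0*sin(l) - 2.73)^2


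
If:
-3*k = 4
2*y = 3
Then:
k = -4/3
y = 3/2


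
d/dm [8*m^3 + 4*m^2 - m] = 24*m^2 + 8*m - 1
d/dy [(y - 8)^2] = 2*y - 16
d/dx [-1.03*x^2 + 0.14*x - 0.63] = 0.14 - 2.06*x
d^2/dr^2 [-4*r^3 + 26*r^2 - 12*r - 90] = 52 - 24*r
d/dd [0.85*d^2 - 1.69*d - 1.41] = 1.7*d - 1.69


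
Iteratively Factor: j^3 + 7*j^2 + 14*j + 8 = (j + 4)*(j^2 + 3*j + 2) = (j + 2)*(j + 4)*(j + 1)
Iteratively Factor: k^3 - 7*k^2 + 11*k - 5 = (k - 5)*(k^2 - 2*k + 1) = (k - 5)*(k - 1)*(k - 1)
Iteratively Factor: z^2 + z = (z)*(z + 1)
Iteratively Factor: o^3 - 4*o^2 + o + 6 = (o + 1)*(o^2 - 5*o + 6) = (o - 2)*(o + 1)*(o - 3)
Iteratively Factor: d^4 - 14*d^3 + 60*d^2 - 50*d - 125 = (d - 5)*(d^3 - 9*d^2 + 15*d + 25) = (d - 5)^2*(d^2 - 4*d - 5) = (d - 5)^3*(d + 1)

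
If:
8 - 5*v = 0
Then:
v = 8/5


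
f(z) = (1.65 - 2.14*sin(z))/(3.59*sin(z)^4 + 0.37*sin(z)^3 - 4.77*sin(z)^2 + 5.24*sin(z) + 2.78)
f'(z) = (1.65 - 2.14*sin(z))*(-14.36*sin(z)^3*cos(z) - 1.11*sin(z)^2*cos(z) + 9.54*sin(z)*cos(z) - 5.24*cos(z))/(3.59*sin(z)^4 + 0.37*sin(z)^3 - 4.77*sin(z)^2 + 5.24*sin(z) + 2.78)^2 - 2.14*cos(z)/(3.59*sin(z)^4 + 0.37*sin(z)^3 - 4.77*sin(z)^2 + 5.24*sin(z) + 2.78) = (23.0478*sin(z)^4 - 22.1104*sin(z)^3 - 12.0393*sin(z)^2 + 15.741*sin(z) - 14.5952)*cos(z)/(12.8881*sin(z)^8 + 2.6566*sin(z)^7 - 34.1117*sin(z)^6 + 34.0934*sin(z)^5 + 46.5909*sin(z)^4 - 47.9324*sin(z)^3 + 0.936400000000006*sin(z)^2 + 29.1344*sin(z) + 7.7284)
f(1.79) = -0.06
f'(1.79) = 0.05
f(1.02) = -0.03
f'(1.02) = -0.17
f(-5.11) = -0.05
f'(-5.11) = -0.10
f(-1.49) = -0.94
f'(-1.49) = 0.01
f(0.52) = 0.13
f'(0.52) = -0.48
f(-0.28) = 2.29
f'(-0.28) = -19.25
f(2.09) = -0.03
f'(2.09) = 0.16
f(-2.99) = 1.05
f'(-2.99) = 4.80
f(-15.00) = -1.45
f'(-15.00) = 3.38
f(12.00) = -2.40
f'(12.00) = -13.18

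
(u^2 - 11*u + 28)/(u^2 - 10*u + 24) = (u - 7)/(u - 6)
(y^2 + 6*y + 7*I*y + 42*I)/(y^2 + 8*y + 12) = (y + 7*I)/(y + 2)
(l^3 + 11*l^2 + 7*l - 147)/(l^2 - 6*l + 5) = (l^3 + 11*l^2 + 7*l - 147)/(l^2 - 6*l + 5)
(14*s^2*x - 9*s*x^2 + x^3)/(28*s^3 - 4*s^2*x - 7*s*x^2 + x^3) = x/(2*s + x)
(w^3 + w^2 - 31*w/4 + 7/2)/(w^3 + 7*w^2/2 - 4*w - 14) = (w - 1/2)/(w + 2)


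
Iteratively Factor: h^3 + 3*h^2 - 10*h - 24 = (h + 2)*(h^2 + h - 12) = (h - 3)*(h + 2)*(h + 4)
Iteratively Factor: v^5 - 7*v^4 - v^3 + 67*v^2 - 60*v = (v - 4)*(v^4 - 3*v^3 - 13*v^2 + 15*v) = v*(v - 4)*(v^3 - 3*v^2 - 13*v + 15) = v*(v - 5)*(v - 4)*(v^2 + 2*v - 3) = v*(v - 5)*(v - 4)*(v - 1)*(v + 3)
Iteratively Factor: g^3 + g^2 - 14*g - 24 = (g + 3)*(g^2 - 2*g - 8) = (g - 4)*(g + 3)*(g + 2)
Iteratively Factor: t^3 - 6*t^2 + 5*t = (t - 1)*(t^2 - 5*t) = t*(t - 1)*(t - 5)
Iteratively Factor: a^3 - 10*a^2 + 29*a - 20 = (a - 5)*(a^2 - 5*a + 4) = (a - 5)*(a - 1)*(a - 4)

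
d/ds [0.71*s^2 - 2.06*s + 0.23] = 1.42*s - 2.06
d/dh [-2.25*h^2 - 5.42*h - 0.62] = -4.5*h - 5.42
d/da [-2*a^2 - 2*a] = -4*a - 2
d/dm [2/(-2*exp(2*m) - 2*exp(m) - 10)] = (2*exp(m) + 1)*exp(m)/(exp(2*m) + exp(m) + 5)^2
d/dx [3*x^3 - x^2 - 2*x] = 9*x^2 - 2*x - 2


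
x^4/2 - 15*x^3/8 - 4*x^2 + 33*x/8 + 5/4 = (x/2 + 1)*(x - 5)*(x - 1)*(x + 1/4)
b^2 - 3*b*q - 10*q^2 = (b - 5*q)*(b + 2*q)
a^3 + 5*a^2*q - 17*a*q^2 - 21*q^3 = (a - 3*q)*(a + q)*(a + 7*q)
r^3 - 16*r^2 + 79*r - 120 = (r - 8)*(r - 5)*(r - 3)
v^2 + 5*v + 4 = (v + 1)*(v + 4)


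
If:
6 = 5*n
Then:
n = 6/5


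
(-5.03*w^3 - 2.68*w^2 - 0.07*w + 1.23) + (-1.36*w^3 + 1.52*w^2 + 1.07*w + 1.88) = -6.39*w^3 - 1.16*w^2 + 1.0*w + 3.11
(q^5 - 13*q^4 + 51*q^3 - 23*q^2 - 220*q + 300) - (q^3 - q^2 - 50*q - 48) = q^5 - 13*q^4 + 50*q^3 - 22*q^2 - 170*q + 348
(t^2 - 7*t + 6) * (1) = t^2 - 7*t + 6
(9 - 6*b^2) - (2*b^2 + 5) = 4 - 8*b^2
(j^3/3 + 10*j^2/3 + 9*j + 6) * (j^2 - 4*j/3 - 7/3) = j^5/3 + 26*j^4/9 + 34*j^3/9 - 124*j^2/9 - 29*j - 14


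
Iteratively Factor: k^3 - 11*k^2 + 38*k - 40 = (k - 4)*(k^2 - 7*k + 10) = (k - 4)*(k - 2)*(k - 5)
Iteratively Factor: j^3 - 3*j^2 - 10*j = (j - 5)*(j^2 + 2*j) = (j - 5)*(j + 2)*(j)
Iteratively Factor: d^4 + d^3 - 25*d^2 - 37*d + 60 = (d + 4)*(d^3 - 3*d^2 - 13*d + 15) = (d - 1)*(d + 4)*(d^2 - 2*d - 15) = (d - 5)*(d - 1)*(d + 4)*(d + 3)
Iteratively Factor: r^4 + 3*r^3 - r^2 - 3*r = (r + 1)*(r^3 + 2*r^2 - 3*r) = r*(r + 1)*(r^2 + 2*r - 3) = r*(r + 1)*(r + 3)*(r - 1)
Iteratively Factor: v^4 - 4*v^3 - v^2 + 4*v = (v - 4)*(v^3 - v) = v*(v - 4)*(v^2 - 1) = v*(v - 4)*(v - 1)*(v + 1)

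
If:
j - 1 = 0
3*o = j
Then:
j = 1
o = 1/3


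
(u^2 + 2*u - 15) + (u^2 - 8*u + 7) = 2*u^2 - 6*u - 8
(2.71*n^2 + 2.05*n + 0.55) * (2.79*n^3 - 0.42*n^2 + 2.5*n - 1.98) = 7.5609*n^5 + 4.5813*n^4 + 7.4485*n^3 - 0.4718*n^2 - 2.684*n - 1.089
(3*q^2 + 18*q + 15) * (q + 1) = 3*q^3 + 21*q^2 + 33*q + 15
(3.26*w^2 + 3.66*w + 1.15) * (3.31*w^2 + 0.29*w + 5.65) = 10.7906*w^4 + 13.06*w^3 + 23.2869*w^2 + 21.0125*w + 6.4975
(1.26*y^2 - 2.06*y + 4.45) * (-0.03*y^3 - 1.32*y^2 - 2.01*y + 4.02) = -0.0378*y^5 - 1.6014*y^4 + 0.0531000000000001*y^3 + 3.3318*y^2 - 17.2257*y + 17.889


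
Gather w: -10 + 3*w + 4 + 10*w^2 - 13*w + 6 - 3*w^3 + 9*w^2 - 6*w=-3*w^3 + 19*w^2 - 16*w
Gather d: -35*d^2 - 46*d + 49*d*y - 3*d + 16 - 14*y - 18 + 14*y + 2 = -35*d^2 + d*(49*y - 49)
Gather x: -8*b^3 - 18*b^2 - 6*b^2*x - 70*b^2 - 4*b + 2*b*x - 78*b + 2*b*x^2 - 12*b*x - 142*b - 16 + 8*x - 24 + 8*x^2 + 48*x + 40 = -8*b^3 - 88*b^2 - 224*b + x^2*(2*b + 8) + x*(-6*b^2 - 10*b + 56)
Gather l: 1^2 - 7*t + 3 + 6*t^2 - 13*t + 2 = 6*t^2 - 20*t + 6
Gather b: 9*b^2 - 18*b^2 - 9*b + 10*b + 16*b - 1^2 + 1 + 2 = -9*b^2 + 17*b + 2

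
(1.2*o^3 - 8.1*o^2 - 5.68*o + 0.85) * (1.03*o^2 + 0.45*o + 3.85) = 1.236*o^5 - 7.803*o^4 - 4.8754*o^3 - 32.8655*o^2 - 21.4855*o + 3.2725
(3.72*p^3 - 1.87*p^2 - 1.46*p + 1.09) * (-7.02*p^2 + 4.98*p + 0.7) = -26.1144*p^5 + 31.653*p^4 + 3.5406*p^3 - 16.2316*p^2 + 4.4062*p + 0.763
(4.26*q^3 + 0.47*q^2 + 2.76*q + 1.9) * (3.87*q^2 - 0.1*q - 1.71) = 16.4862*q^5 + 1.3929*q^4 + 3.3496*q^3 + 6.2733*q^2 - 4.9096*q - 3.249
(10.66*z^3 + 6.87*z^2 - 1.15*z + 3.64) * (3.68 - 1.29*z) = -13.7514*z^4 + 30.3665*z^3 + 26.7651*z^2 - 8.9276*z + 13.3952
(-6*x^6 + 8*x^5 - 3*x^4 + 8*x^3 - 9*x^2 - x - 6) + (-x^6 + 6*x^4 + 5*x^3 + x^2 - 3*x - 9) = -7*x^6 + 8*x^5 + 3*x^4 + 13*x^3 - 8*x^2 - 4*x - 15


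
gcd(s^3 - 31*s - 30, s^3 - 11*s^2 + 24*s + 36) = s^2 - 5*s - 6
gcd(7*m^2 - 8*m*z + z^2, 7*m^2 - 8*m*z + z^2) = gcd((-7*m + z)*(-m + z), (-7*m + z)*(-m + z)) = 7*m^2 - 8*m*z + z^2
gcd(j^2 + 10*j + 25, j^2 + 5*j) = j + 5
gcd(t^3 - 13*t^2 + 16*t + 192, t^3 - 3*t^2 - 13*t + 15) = t + 3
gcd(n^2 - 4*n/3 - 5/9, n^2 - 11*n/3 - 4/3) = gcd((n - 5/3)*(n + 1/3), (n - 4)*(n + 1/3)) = n + 1/3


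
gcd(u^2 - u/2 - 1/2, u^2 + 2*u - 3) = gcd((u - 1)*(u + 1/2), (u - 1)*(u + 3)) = u - 1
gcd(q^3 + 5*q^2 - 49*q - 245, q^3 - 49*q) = q^2 - 49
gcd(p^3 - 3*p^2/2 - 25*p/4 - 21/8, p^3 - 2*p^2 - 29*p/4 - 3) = p^2 + 2*p + 3/4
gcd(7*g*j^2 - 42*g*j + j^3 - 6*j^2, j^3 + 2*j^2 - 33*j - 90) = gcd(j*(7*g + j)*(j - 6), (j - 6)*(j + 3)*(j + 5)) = j - 6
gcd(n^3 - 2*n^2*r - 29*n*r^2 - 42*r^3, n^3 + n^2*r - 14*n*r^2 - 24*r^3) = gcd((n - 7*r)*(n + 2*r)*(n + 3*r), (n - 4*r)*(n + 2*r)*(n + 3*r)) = n^2 + 5*n*r + 6*r^2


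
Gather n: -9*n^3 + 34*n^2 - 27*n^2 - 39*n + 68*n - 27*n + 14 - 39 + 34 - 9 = -9*n^3 + 7*n^2 + 2*n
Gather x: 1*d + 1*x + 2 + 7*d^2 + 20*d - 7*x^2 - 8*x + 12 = 7*d^2 + 21*d - 7*x^2 - 7*x + 14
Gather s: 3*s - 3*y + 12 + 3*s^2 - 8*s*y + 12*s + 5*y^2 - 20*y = 3*s^2 + s*(15 - 8*y) + 5*y^2 - 23*y + 12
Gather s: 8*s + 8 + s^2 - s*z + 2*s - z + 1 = s^2 + s*(10 - z) - z + 9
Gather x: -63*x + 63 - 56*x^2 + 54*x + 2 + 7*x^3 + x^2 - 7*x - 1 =7*x^3 - 55*x^2 - 16*x + 64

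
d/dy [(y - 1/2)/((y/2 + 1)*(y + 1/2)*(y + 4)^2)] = 2*(-12*y^3 - 28*y^2 + 27*y + 40)/(4*y^7 + 68*y^6 + 465*y^5 + 1632*y^4 + 3108*y^3 + 3120*y^2 + 1472*y + 256)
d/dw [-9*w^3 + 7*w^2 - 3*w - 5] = -27*w^2 + 14*w - 3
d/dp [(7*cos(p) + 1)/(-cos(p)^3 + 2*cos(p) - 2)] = (-21*cos(p) - 3*cos(2*p) - 7*cos(3*p) + 29)*sin(p)/(2*(cos(p)^3 - 2*cos(p) + 2)^2)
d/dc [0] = 0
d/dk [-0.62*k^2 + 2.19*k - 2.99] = 2.19 - 1.24*k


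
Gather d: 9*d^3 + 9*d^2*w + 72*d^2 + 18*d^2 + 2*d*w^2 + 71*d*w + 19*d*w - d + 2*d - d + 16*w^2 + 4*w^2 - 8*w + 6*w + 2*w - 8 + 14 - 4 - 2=9*d^3 + d^2*(9*w + 90) + d*(2*w^2 + 90*w) + 20*w^2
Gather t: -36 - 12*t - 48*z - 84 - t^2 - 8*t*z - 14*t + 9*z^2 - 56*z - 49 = -t^2 + t*(-8*z - 26) + 9*z^2 - 104*z - 169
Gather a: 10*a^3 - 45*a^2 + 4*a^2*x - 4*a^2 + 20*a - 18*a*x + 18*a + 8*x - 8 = 10*a^3 + a^2*(4*x - 49) + a*(38 - 18*x) + 8*x - 8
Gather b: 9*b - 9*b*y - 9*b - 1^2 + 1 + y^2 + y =-9*b*y + y^2 + y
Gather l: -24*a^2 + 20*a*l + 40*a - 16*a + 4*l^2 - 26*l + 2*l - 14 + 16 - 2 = -24*a^2 + 24*a + 4*l^2 + l*(20*a - 24)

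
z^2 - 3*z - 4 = (z - 4)*(z + 1)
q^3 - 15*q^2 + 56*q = q*(q - 8)*(q - 7)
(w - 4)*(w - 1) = w^2 - 5*w + 4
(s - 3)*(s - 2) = s^2 - 5*s + 6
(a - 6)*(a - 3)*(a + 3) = a^3 - 6*a^2 - 9*a + 54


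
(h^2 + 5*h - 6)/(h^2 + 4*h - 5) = (h + 6)/(h + 5)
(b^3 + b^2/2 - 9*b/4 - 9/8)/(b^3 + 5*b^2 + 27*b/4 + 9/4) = (b - 3/2)/(b + 3)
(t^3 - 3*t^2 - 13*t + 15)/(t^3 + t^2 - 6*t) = (t^2 - 6*t + 5)/(t*(t - 2))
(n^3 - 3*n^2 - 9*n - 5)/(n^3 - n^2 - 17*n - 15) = (n + 1)/(n + 3)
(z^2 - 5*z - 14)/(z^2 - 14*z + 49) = (z + 2)/(z - 7)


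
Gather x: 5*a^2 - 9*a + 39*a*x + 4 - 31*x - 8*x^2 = 5*a^2 - 9*a - 8*x^2 + x*(39*a - 31) + 4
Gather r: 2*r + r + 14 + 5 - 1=3*r + 18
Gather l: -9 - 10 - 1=-20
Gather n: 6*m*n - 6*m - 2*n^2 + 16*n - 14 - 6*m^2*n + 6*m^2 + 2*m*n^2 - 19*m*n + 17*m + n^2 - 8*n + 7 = 6*m^2 + 11*m + n^2*(2*m - 1) + n*(-6*m^2 - 13*m + 8) - 7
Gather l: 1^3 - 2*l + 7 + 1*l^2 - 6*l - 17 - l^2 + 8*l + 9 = 0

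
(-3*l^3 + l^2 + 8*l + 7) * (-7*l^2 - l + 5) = 21*l^5 - 4*l^4 - 72*l^3 - 52*l^2 + 33*l + 35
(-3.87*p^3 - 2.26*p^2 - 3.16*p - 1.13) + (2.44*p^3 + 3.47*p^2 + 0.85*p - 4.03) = -1.43*p^3 + 1.21*p^2 - 2.31*p - 5.16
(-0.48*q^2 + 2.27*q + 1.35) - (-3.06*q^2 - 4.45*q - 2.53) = 2.58*q^2 + 6.72*q + 3.88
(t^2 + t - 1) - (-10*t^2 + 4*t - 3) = 11*t^2 - 3*t + 2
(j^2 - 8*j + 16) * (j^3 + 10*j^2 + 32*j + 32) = j^5 + 2*j^4 - 32*j^3 - 64*j^2 + 256*j + 512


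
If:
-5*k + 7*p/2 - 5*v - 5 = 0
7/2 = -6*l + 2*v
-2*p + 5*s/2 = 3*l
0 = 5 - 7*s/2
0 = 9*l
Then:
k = -3/2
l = 0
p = 25/14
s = 10/7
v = 7/4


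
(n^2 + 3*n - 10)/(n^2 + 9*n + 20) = (n - 2)/(n + 4)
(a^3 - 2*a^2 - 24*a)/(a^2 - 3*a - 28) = a*(a - 6)/(a - 7)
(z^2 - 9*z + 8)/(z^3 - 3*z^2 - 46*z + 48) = 1/(z + 6)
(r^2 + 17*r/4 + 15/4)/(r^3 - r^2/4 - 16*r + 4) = (4*r^2 + 17*r + 15)/(4*r^3 - r^2 - 64*r + 16)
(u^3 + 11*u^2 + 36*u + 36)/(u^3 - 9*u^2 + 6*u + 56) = (u^2 + 9*u + 18)/(u^2 - 11*u + 28)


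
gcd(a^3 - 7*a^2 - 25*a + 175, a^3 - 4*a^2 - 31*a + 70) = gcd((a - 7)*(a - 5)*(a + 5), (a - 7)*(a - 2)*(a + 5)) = a^2 - 2*a - 35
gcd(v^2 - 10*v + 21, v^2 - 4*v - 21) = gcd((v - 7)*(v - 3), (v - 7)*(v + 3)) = v - 7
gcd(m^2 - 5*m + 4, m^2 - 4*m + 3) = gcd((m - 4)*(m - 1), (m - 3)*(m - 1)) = m - 1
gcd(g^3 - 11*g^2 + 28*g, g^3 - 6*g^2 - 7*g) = g^2 - 7*g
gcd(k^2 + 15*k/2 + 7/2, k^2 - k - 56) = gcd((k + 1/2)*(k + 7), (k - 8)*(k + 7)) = k + 7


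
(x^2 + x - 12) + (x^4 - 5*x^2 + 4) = x^4 - 4*x^2 + x - 8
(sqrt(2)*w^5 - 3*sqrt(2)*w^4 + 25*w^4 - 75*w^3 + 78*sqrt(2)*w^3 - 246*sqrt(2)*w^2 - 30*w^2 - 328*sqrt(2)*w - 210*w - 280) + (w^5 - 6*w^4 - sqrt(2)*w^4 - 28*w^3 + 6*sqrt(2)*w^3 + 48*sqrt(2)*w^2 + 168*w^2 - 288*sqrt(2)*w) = w^5 + sqrt(2)*w^5 - 4*sqrt(2)*w^4 + 19*w^4 - 103*w^3 + 84*sqrt(2)*w^3 - 198*sqrt(2)*w^2 + 138*w^2 - 616*sqrt(2)*w - 210*w - 280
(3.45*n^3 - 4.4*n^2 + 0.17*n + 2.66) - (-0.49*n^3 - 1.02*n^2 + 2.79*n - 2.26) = 3.94*n^3 - 3.38*n^2 - 2.62*n + 4.92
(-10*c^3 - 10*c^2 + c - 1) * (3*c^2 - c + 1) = -30*c^5 - 20*c^4 + 3*c^3 - 14*c^2 + 2*c - 1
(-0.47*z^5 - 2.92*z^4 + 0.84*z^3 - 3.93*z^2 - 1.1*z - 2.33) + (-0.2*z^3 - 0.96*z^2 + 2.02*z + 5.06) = -0.47*z^5 - 2.92*z^4 + 0.64*z^3 - 4.89*z^2 + 0.92*z + 2.73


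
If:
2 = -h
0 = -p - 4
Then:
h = -2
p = -4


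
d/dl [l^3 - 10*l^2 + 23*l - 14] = 3*l^2 - 20*l + 23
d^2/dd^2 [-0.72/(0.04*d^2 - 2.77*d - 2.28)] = (-0.002304*d^2 + 0.159552*d + 0.72*(0.08*d - 2.77)*(0.16*d - 5.54) + 0.131328)/(-0.04*d^2 + 2.77*d + 2.28)^3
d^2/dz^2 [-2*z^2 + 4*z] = -4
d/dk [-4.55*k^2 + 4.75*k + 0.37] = 4.75 - 9.1*k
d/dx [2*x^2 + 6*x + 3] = 4*x + 6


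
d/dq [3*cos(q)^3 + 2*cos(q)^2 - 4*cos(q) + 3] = (-9*cos(q)^2 - 4*cos(q) + 4)*sin(q)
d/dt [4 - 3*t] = -3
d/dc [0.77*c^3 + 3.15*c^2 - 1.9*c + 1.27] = 2.31*c^2 + 6.3*c - 1.9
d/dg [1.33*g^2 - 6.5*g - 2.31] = 2.66*g - 6.5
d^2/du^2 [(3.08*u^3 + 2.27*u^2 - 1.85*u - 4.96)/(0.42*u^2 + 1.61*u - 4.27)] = (8.88178419700125e-16*u^5 + 23.292052*u^3 - 107.868012*u^2 + 296.91354*u + 13.836816)/(0.074088*u^6 + 0.852012*u^5 + 1.006362*u^4 - 13.150963*u^3 - 10.231347*u^2 + 88.064907*u - 77.854483)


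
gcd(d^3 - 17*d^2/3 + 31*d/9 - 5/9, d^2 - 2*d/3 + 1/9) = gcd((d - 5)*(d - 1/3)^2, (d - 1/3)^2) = d^2 - 2*d/3 + 1/9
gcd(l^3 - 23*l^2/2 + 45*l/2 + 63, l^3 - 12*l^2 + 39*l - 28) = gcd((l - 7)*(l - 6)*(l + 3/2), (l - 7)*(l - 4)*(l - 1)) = l - 7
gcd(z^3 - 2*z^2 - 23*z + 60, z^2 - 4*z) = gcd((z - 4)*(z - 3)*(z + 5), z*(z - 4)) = z - 4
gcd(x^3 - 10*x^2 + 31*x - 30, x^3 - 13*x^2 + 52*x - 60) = x^2 - 7*x + 10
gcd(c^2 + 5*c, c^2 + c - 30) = 1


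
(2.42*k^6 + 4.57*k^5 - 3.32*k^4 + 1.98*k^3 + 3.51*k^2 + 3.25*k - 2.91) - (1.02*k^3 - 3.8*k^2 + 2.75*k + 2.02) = 2.42*k^6 + 4.57*k^5 - 3.32*k^4 + 0.96*k^3 + 7.31*k^2 + 0.5*k - 4.93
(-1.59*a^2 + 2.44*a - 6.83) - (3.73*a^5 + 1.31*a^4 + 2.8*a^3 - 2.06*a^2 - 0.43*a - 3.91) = -3.73*a^5 - 1.31*a^4 - 2.8*a^3 + 0.47*a^2 + 2.87*a - 2.92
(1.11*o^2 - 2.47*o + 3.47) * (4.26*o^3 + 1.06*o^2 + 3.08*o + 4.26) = 4.7286*o^5 - 9.3456*o^4 + 15.5828*o^3 + 0.7992*o^2 + 0.165400000000002*o + 14.7822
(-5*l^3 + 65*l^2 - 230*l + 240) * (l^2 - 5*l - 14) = -5*l^5 + 90*l^4 - 485*l^3 + 480*l^2 + 2020*l - 3360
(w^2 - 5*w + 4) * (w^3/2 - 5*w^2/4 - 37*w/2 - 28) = w^5/2 - 15*w^4/4 - 41*w^3/4 + 119*w^2/2 + 66*w - 112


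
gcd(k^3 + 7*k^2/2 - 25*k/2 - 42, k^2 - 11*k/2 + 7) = k - 7/2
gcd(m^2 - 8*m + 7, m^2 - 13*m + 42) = m - 7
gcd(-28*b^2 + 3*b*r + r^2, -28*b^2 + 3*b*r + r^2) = -28*b^2 + 3*b*r + r^2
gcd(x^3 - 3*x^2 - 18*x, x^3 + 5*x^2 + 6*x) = x^2 + 3*x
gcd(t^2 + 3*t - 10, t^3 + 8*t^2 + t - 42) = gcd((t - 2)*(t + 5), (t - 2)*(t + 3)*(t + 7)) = t - 2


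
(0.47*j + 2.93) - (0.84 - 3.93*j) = 4.4*j + 2.09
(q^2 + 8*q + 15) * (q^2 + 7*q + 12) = q^4 + 15*q^3 + 83*q^2 + 201*q + 180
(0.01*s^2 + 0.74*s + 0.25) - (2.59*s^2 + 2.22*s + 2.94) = -2.58*s^2 - 1.48*s - 2.69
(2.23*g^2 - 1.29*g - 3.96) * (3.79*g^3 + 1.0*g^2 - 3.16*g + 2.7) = 8.4517*g^5 - 2.6591*g^4 - 23.3452*g^3 + 6.1374*g^2 + 9.0306*g - 10.692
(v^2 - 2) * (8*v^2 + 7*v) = 8*v^4 + 7*v^3 - 16*v^2 - 14*v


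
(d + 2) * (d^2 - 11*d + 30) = d^3 - 9*d^2 + 8*d + 60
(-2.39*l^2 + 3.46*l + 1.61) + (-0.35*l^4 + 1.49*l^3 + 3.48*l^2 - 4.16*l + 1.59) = -0.35*l^4 + 1.49*l^3 + 1.09*l^2 - 0.7*l + 3.2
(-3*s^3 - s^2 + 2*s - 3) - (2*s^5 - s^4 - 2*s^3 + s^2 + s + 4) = -2*s^5 + s^4 - s^3 - 2*s^2 + s - 7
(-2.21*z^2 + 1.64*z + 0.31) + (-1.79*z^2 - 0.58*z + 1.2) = -4.0*z^2 + 1.06*z + 1.51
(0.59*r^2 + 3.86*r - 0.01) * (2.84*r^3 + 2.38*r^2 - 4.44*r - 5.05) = 1.6756*r^5 + 12.3666*r^4 + 6.5388*r^3 - 20.1417*r^2 - 19.4486*r + 0.0505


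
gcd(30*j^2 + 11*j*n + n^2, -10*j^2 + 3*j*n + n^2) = 5*j + n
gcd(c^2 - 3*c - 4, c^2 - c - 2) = c + 1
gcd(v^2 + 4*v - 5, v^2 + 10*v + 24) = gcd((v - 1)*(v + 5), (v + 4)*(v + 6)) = 1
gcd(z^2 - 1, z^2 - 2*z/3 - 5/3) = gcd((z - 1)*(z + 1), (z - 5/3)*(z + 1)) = z + 1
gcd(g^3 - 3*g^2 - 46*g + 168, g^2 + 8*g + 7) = g + 7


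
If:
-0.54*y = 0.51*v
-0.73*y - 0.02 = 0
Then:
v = 0.03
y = -0.03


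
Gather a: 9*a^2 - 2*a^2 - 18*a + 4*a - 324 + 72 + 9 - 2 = 7*a^2 - 14*a - 245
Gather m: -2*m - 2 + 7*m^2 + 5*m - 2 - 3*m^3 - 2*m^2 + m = -3*m^3 + 5*m^2 + 4*m - 4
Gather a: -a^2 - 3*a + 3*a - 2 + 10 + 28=36 - a^2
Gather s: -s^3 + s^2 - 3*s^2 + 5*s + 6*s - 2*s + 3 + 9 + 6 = -s^3 - 2*s^2 + 9*s + 18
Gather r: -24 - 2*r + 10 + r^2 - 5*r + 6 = r^2 - 7*r - 8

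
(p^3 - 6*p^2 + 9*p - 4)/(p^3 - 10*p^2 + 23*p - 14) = (p^2 - 5*p + 4)/(p^2 - 9*p + 14)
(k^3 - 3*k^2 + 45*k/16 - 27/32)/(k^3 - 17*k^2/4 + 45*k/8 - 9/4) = (k - 3/4)/(k - 2)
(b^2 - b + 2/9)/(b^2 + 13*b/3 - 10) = (9*b^2 - 9*b + 2)/(3*(3*b^2 + 13*b - 30))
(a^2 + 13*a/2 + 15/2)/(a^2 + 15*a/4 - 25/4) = 2*(2*a + 3)/(4*a - 5)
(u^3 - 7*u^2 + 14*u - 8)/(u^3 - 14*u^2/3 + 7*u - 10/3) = 3*(u - 4)/(3*u - 5)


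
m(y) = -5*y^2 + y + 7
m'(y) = 1 - 10*y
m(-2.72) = -32.71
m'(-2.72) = 28.20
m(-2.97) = -40.07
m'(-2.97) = 30.70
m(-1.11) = -0.27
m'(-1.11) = 12.10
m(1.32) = -0.39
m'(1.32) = -12.20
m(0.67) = 5.43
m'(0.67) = -5.70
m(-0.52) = 5.13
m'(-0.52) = 6.20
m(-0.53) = 5.07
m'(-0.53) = 6.30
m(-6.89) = -237.25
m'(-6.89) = 69.90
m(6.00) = -167.00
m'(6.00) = -59.00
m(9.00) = -389.00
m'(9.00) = -89.00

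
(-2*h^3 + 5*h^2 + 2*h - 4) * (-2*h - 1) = 4*h^4 - 8*h^3 - 9*h^2 + 6*h + 4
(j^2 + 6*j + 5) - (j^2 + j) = 5*j + 5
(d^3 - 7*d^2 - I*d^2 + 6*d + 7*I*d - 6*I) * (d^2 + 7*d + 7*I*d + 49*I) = d^5 + 6*I*d^4 - 36*d^3 + 42*d^2 - 258*I*d^2 - 301*d + 252*I*d + 294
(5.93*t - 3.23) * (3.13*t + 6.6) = 18.5609*t^2 + 29.0281*t - 21.318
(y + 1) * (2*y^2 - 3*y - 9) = 2*y^3 - y^2 - 12*y - 9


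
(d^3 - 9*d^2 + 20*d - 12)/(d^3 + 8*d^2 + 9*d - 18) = (d^2 - 8*d + 12)/(d^2 + 9*d + 18)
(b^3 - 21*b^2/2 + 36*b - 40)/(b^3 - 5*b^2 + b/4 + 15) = 2*(b - 4)/(2*b + 3)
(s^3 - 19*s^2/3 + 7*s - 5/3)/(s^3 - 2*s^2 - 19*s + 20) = (s - 1/3)/(s + 4)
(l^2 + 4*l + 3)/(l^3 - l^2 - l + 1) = (l + 3)/(l^2 - 2*l + 1)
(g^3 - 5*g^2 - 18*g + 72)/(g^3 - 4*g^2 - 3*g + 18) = (g^2 - 2*g - 24)/(g^2 - g - 6)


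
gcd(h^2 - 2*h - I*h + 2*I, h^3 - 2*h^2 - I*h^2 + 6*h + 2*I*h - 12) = h - 2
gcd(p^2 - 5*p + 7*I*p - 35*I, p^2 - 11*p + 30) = p - 5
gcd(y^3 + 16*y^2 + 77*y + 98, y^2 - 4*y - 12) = y + 2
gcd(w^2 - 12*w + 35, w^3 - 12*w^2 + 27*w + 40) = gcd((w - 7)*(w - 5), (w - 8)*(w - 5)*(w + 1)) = w - 5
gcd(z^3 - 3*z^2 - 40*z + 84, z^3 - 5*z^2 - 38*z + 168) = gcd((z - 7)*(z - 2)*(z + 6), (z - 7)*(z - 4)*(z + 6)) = z^2 - z - 42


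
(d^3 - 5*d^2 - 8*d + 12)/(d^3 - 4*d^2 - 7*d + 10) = (d - 6)/(d - 5)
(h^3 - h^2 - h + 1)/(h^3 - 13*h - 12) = (h^2 - 2*h + 1)/(h^2 - h - 12)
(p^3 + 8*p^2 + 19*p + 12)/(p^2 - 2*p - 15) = (p^2 + 5*p + 4)/(p - 5)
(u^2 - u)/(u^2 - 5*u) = (u - 1)/(u - 5)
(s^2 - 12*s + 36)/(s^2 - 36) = (s - 6)/(s + 6)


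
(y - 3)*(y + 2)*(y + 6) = y^3 + 5*y^2 - 12*y - 36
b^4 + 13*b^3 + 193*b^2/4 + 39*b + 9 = (b + 1/2)^2*(b + 6)^2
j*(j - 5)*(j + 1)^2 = j^4 - 3*j^3 - 9*j^2 - 5*j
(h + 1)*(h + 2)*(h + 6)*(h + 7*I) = h^4 + 9*h^3 + 7*I*h^3 + 20*h^2 + 63*I*h^2 + 12*h + 140*I*h + 84*I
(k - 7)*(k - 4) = k^2 - 11*k + 28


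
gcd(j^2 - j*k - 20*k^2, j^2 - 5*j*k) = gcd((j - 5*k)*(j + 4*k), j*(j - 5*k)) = j - 5*k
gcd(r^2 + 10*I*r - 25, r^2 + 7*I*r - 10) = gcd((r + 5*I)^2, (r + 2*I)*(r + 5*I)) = r + 5*I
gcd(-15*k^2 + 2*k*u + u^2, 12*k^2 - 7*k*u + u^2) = -3*k + u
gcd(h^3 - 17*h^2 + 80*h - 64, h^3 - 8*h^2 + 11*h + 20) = 1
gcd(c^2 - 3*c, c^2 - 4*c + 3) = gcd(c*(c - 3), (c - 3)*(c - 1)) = c - 3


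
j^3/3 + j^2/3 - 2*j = j*(j/3 + 1)*(j - 2)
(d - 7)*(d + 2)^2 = d^3 - 3*d^2 - 24*d - 28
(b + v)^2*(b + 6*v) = b^3 + 8*b^2*v + 13*b*v^2 + 6*v^3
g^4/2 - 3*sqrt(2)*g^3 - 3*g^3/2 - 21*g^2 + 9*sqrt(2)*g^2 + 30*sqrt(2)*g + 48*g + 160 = (g/2 + 1)*(g - 5)*(g - 8*sqrt(2))*(g + 2*sqrt(2))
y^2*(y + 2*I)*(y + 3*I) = y^4 + 5*I*y^3 - 6*y^2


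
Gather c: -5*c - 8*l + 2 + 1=-5*c - 8*l + 3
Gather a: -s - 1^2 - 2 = -s - 3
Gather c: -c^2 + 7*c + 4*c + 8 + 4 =-c^2 + 11*c + 12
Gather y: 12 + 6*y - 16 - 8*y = -2*y - 4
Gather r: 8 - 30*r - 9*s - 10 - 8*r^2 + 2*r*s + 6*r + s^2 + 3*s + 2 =-8*r^2 + r*(2*s - 24) + s^2 - 6*s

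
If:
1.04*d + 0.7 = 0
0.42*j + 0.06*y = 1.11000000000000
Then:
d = -0.67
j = 2.64285714285714 - 0.142857142857143*y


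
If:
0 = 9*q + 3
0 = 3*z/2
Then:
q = -1/3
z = 0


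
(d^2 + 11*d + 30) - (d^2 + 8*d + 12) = 3*d + 18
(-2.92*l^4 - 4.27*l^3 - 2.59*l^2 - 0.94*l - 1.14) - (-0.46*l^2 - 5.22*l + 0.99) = -2.92*l^4 - 4.27*l^3 - 2.13*l^2 + 4.28*l - 2.13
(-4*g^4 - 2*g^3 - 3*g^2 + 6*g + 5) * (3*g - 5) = -12*g^5 + 14*g^4 + g^3 + 33*g^2 - 15*g - 25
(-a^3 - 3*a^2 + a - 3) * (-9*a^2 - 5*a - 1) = 9*a^5 + 32*a^4 + 7*a^3 + 25*a^2 + 14*a + 3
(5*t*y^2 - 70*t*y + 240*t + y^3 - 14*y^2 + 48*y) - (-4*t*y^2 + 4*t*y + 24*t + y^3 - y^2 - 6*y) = 9*t*y^2 - 74*t*y + 216*t - 13*y^2 + 54*y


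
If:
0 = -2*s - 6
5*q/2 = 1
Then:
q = 2/5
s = -3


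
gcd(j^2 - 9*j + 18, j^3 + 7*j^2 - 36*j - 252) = j - 6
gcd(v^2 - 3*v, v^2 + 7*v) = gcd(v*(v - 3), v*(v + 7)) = v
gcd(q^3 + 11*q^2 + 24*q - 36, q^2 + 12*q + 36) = q^2 + 12*q + 36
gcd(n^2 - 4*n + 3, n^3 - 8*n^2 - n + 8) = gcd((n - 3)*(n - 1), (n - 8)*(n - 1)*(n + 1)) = n - 1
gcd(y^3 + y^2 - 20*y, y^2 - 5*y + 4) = y - 4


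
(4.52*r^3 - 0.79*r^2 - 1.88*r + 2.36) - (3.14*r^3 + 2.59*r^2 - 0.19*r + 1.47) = 1.38*r^3 - 3.38*r^2 - 1.69*r + 0.89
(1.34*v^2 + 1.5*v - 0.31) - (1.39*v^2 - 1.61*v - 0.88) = -0.0499999999999998*v^2 + 3.11*v + 0.57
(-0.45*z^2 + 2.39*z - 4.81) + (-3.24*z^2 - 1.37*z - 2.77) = -3.69*z^2 + 1.02*z - 7.58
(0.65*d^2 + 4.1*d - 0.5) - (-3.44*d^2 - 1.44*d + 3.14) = 4.09*d^2 + 5.54*d - 3.64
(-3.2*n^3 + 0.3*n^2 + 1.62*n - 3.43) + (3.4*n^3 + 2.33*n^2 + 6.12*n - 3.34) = 0.2*n^3 + 2.63*n^2 + 7.74*n - 6.77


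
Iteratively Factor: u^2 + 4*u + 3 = (u + 3)*(u + 1)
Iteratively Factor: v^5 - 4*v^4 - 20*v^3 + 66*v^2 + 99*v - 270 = (v - 3)*(v^4 - v^3 - 23*v^2 - 3*v + 90) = (v - 3)*(v + 3)*(v^3 - 4*v^2 - 11*v + 30) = (v - 3)*(v - 2)*(v + 3)*(v^2 - 2*v - 15) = (v - 5)*(v - 3)*(v - 2)*(v + 3)*(v + 3)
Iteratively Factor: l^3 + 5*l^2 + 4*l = (l)*(l^2 + 5*l + 4) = l*(l + 1)*(l + 4)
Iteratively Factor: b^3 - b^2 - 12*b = (b - 4)*(b^2 + 3*b) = (b - 4)*(b + 3)*(b)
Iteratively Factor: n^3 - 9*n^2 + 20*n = (n - 5)*(n^2 - 4*n) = (n - 5)*(n - 4)*(n)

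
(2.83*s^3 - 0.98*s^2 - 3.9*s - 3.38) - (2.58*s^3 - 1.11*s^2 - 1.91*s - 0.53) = 0.25*s^3 + 0.13*s^2 - 1.99*s - 2.85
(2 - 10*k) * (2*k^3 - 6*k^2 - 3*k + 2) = -20*k^4 + 64*k^3 + 18*k^2 - 26*k + 4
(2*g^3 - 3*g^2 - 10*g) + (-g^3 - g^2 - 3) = g^3 - 4*g^2 - 10*g - 3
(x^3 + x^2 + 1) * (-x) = -x^4 - x^3 - x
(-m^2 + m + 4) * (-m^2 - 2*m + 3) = m^4 + m^3 - 9*m^2 - 5*m + 12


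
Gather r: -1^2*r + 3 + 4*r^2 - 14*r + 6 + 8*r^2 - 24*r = 12*r^2 - 39*r + 9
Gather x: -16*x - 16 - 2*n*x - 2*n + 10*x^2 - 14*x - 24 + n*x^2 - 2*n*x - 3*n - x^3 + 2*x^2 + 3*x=-5*n - x^3 + x^2*(n + 12) + x*(-4*n - 27) - 40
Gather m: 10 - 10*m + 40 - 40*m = 50 - 50*m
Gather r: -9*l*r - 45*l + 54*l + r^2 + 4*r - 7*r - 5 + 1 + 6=9*l + r^2 + r*(-9*l - 3) + 2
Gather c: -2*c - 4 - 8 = -2*c - 12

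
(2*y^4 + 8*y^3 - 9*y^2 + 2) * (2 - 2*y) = -4*y^5 - 12*y^4 + 34*y^3 - 18*y^2 - 4*y + 4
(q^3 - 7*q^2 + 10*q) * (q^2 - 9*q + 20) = q^5 - 16*q^4 + 93*q^3 - 230*q^2 + 200*q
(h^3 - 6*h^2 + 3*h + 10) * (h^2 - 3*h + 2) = h^5 - 9*h^4 + 23*h^3 - 11*h^2 - 24*h + 20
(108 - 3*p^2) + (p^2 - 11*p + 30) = -2*p^2 - 11*p + 138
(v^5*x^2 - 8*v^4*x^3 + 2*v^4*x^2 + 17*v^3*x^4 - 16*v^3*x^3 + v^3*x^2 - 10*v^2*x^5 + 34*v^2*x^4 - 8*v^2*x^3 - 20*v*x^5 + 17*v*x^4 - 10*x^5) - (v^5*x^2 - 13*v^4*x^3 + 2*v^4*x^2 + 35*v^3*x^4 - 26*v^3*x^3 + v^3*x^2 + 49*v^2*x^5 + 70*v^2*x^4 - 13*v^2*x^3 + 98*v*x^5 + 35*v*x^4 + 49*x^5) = 5*v^4*x^3 - 18*v^3*x^4 + 10*v^3*x^3 - 59*v^2*x^5 - 36*v^2*x^4 + 5*v^2*x^3 - 118*v*x^5 - 18*v*x^4 - 59*x^5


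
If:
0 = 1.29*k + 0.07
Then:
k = -0.05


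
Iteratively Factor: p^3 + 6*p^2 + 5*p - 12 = (p - 1)*(p^2 + 7*p + 12) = (p - 1)*(p + 4)*(p + 3)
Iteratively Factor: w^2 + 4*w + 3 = (w + 3)*(w + 1)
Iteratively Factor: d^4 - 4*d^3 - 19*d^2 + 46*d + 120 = (d - 5)*(d^3 + d^2 - 14*d - 24) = (d - 5)*(d - 4)*(d^2 + 5*d + 6) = (d - 5)*(d - 4)*(d + 3)*(d + 2)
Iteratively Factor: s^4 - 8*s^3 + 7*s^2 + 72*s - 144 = (s - 4)*(s^3 - 4*s^2 - 9*s + 36) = (s - 4)^2*(s^2 - 9) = (s - 4)^2*(s - 3)*(s + 3)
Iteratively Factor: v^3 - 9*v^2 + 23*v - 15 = (v - 5)*(v^2 - 4*v + 3) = (v - 5)*(v - 1)*(v - 3)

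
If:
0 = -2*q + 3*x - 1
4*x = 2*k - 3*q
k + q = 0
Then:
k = 4/23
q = -4/23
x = 5/23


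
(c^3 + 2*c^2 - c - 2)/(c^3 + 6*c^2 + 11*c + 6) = (c - 1)/(c + 3)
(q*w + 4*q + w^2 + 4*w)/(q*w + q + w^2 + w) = (w + 4)/(w + 1)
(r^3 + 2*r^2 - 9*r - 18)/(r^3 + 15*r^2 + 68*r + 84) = (r^2 - 9)/(r^2 + 13*r + 42)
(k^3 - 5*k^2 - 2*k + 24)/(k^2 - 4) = (k^2 - 7*k + 12)/(k - 2)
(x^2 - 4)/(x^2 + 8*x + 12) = (x - 2)/(x + 6)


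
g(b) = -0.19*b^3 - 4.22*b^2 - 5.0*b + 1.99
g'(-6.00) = 25.12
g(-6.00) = -78.89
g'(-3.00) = 15.19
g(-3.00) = -15.86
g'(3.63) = -43.15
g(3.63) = -80.85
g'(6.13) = -78.16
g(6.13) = -231.00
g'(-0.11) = -4.08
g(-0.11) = 2.49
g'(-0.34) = -2.20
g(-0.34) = 3.21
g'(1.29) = -16.84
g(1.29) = -11.89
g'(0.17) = -6.45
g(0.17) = 1.02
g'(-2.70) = 13.63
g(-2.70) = -11.53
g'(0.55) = -9.81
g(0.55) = -2.07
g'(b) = -0.57*b^2 - 8.44*b - 5.0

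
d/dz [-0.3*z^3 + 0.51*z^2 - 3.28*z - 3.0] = -0.9*z^2 + 1.02*z - 3.28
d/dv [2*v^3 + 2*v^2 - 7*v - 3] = 6*v^2 + 4*v - 7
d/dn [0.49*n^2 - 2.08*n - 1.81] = 0.98*n - 2.08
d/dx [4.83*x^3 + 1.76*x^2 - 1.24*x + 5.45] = 14.49*x^2 + 3.52*x - 1.24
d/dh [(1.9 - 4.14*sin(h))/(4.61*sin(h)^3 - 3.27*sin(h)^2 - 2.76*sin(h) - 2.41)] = (38.1708*sin(h)^3 - 39.8148*sin(h)^2 + 12.426*sin(h) + 15.2214)*cos(h)/(21.2521*sin(h)^6 - 30.1494*sin(h)^5 - 14.7543*sin(h)^4 - 4.1698*sin(h)^3 + 23.379*sin(h)^2 + 13.3032*sin(h) + 5.8081)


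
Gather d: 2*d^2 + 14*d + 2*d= 2*d^2 + 16*d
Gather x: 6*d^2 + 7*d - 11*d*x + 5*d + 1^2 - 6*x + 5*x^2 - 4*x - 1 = 6*d^2 + 12*d + 5*x^2 + x*(-11*d - 10)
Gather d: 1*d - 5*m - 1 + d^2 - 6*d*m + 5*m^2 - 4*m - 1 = d^2 + d*(1 - 6*m) + 5*m^2 - 9*m - 2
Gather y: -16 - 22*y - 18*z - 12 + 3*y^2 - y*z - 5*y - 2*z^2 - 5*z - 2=3*y^2 + y*(-z - 27) - 2*z^2 - 23*z - 30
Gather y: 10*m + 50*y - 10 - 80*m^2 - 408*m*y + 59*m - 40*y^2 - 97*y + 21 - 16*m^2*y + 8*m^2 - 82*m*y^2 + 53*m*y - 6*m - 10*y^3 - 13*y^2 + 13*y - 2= -72*m^2 + 63*m - 10*y^3 + y^2*(-82*m - 53) + y*(-16*m^2 - 355*m - 34) + 9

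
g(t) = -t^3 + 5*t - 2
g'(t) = 5 - 3*t^2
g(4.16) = -53.19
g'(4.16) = -46.92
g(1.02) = 2.04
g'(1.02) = 1.88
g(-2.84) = 6.71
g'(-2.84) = -19.20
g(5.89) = -176.89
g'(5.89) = -99.08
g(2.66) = -7.52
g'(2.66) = -16.23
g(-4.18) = 50.13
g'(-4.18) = -47.42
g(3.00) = -14.00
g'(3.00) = -22.00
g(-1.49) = -6.14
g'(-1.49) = -1.66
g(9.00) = -686.00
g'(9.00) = -238.00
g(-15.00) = 3298.00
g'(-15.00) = -670.00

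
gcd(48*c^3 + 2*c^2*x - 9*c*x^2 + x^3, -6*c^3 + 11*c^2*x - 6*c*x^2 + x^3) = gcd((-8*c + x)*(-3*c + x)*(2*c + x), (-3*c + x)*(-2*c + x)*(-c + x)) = -3*c + x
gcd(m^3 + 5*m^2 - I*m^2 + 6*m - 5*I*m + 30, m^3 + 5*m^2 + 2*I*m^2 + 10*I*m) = m^2 + m*(5 + 2*I) + 10*I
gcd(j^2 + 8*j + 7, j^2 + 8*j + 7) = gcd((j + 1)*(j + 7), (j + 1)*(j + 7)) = j^2 + 8*j + 7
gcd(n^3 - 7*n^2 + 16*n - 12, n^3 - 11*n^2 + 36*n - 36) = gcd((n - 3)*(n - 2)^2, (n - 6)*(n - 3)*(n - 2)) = n^2 - 5*n + 6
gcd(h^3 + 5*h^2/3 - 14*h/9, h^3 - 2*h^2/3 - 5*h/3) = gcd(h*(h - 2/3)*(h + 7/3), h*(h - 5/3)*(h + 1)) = h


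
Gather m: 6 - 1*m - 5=1 - m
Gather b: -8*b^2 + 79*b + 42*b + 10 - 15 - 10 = -8*b^2 + 121*b - 15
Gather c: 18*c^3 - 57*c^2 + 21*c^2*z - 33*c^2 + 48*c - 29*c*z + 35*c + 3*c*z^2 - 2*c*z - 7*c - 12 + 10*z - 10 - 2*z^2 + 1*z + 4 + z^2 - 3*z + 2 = 18*c^3 + c^2*(21*z - 90) + c*(3*z^2 - 31*z + 76) - z^2 + 8*z - 16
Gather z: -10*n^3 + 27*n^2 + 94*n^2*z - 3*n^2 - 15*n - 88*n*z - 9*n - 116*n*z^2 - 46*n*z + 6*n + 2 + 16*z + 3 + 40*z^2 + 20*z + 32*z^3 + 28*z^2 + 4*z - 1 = -10*n^3 + 24*n^2 - 18*n + 32*z^3 + z^2*(68 - 116*n) + z*(94*n^2 - 134*n + 40) + 4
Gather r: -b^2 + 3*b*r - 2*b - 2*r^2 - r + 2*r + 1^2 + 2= -b^2 - 2*b - 2*r^2 + r*(3*b + 1) + 3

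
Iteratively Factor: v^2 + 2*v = (v)*(v + 2)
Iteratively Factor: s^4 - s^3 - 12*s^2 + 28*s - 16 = (s - 2)*(s^3 + s^2 - 10*s + 8) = (s - 2)^2*(s^2 + 3*s - 4) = (s - 2)^2*(s - 1)*(s + 4)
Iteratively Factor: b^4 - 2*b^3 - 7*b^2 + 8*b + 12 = (b + 1)*(b^3 - 3*b^2 - 4*b + 12) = (b + 1)*(b + 2)*(b^2 - 5*b + 6) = (b - 3)*(b + 1)*(b + 2)*(b - 2)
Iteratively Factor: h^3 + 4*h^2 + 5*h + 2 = (h + 1)*(h^2 + 3*h + 2) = (h + 1)^2*(h + 2)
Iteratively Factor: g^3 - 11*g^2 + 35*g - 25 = (g - 1)*(g^2 - 10*g + 25) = (g - 5)*(g - 1)*(g - 5)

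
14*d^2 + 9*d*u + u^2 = (2*d + u)*(7*d + u)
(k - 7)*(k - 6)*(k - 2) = k^3 - 15*k^2 + 68*k - 84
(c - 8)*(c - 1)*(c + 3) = c^3 - 6*c^2 - 19*c + 24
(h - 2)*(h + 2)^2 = h^3 + 2*h^2 - 4*h - 8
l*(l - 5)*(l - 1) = l^3 - 6*l^2 + 5*l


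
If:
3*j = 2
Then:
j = 2/3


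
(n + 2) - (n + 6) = -4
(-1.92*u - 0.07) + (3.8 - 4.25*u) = 3.73 - 6.17*u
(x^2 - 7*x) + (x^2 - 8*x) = 2*x^2 - 15*x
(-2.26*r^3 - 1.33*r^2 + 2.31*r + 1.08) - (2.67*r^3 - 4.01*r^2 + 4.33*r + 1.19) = -4.93*r^3 + 2.68*r^2 - 2.02*r - 0.11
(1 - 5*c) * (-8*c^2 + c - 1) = 40*c^3 - 13*c^2 + 6*c - 1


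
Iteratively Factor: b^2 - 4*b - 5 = (b - 5)*(b + 1)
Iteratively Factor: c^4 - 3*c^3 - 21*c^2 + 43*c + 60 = (c + 1)*(c^3 - 4*c^2 - 17*c + 60) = (c - 3)*(c + 1)*(c^2 - c - 20) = (c - 3)*(c + 1)*(c + 4)*(c - 5)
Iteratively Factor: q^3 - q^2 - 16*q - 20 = (q - 5)*(q^2 + 4*q + 4) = (q - 5)*(q + 2)*(q + 2)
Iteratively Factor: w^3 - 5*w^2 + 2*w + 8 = (w + 1)*(w^2 - 6*w + 8) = (w - 2)*(w + 1)*(w - 4)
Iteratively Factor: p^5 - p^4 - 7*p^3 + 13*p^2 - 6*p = (p - 1)*(p^4 - 7*p^2 + 6*p) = (p - 2)*(p - 1)*(p^3 + 2*p^2 - 3*p) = (p - 2)*(p - 1)^2*(p^2 + 3*p) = p*(p - 2)*(p - 1)^2*(p + 3)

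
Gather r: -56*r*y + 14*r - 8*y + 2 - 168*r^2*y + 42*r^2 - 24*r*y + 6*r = r^2*(42 - 168*y) + r*(20 - 80*y) - 8*y + 2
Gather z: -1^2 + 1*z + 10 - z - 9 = 0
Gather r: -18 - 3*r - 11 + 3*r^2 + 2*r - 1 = 3*r^2 - r - 30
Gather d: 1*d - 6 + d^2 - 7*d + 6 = d^2 - 6*d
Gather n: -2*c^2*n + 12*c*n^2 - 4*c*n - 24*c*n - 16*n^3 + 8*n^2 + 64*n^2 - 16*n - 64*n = -16*n^3 + n^2*(12*c + 72) + n*(-2*c^2 - 28*c - 80)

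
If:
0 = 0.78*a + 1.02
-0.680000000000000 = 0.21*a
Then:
No Solution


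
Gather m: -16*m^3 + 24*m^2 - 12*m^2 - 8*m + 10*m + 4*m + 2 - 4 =-16*m^3 + 12*m^2 + 6*m - 2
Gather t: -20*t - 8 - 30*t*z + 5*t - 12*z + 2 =t*(-30*z - 15) - 12*z - 6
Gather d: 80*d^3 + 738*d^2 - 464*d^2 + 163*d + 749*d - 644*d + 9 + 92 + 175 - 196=80*d^3 + 274*d^2 + 268*d + 80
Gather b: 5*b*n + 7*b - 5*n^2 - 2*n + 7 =b*(5*n + 7) - 5*n^2 - 2*n + 7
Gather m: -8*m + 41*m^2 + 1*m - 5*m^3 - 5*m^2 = -5*m^3 + 36*m^2 - 7*m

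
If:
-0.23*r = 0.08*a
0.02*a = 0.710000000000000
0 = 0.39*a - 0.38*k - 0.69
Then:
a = 35.50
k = 34.62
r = -12.35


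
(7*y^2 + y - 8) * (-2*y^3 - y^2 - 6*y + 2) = -14*y^5 - 9*y^4 - 27*y^3 + 16*y^2 + 50*y - 16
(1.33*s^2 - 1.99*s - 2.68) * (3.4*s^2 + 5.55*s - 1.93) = 4.522*s^4 + 0.6155*s^3 - 22.7234*s^2 - 11.0333*s + 5.1724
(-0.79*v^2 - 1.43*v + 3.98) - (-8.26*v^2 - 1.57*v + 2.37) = 7.47*v^2 + 0.14*v + 1.61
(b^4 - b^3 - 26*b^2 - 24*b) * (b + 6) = b^5 + 5*b^4 - 32*b^3 - 180*b^2 - 144*b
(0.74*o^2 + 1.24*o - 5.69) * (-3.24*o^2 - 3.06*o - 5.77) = -2.3976*o^4 - 6.282*o^3 + 10.3714*o^2 + 10.2566*o + 32.8313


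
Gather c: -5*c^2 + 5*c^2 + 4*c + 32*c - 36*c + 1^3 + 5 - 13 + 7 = 0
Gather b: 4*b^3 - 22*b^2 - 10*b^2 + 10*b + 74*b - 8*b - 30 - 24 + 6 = 4*b^3 - 32*b^2 + 76*b - 48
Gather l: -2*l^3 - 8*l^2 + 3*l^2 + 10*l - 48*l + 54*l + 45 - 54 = -2*l^3 - 5*l^2 + 16*l - 9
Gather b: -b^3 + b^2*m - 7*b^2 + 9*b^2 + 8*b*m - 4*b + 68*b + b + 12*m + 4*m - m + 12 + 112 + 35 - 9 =-b^3 + b^2*(m + 2) + b*(8*m + 65) + 15*m + 150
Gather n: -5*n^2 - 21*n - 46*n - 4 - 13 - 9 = -5*n^2 - 67*n - 26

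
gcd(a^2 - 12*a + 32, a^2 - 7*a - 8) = a - 8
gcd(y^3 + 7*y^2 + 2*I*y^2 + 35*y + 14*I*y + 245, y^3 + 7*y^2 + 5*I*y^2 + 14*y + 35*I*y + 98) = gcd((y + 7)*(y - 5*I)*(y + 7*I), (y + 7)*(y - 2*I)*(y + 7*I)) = y^2 + y*(7 + 7*I) + 49*I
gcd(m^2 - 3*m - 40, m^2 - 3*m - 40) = m^2 - 3*m - 40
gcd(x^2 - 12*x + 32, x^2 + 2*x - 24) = x - 4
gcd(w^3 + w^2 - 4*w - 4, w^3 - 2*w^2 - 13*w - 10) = w^2 + 3*w + 2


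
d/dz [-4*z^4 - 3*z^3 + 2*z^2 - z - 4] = -16*z^3 - 9*z^2 + 4*z - 1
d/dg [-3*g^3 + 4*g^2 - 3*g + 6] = -9*g^2 + 8*g - 3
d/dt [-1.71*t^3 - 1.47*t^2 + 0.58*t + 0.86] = -5.13*t^2 - 2.94*t + 0.58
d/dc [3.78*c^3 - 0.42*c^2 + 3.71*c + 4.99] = 11.34*c^2 - 0.84*c + 3.71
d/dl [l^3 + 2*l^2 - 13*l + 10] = 3*l^2 + 4*l - 13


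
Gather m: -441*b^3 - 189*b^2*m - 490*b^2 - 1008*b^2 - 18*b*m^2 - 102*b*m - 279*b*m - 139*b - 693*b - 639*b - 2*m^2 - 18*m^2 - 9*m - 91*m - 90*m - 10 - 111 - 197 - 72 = -441*b^3 - 1498*b^2 - 1471*b + m^2*(-18*b - 20) + m*(-189*b^2 - 381*b - 190) - 390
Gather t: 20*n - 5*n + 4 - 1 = 15*n + 3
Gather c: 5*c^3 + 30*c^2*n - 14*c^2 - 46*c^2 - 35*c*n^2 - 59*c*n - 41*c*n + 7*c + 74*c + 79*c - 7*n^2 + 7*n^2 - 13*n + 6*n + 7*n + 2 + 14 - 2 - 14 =5*c^3 + c^2*(30*n - 60) + c*(-35*n^2 - 100*n + 160)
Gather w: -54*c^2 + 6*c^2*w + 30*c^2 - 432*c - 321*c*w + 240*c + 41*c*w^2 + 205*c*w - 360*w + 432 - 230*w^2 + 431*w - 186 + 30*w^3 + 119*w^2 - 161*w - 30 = -24*c^2 - 192*c + 30*w^3 + w^2*(41*c - 111) + w*(6*c^2 - 116*c - 90) + 216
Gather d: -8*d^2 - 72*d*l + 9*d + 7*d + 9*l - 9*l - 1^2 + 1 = -8*d^2 + d*(16 - 72*l)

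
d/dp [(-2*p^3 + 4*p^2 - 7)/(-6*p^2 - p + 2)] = (12*p^4 + 4*p^3 - 16*p^2 - 68*p - 7)/(36*p^4 + 12*p^3 - 23*p^2 - 4*p + 4)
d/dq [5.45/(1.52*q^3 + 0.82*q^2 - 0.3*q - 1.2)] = (-24.852*q^2 - 8.938*q + 1.635)/(1.52*q^3 + 0.82*q^2 - 0.3*q - 1.2)^2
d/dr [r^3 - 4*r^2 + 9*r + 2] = 3*r^2 - 8*r + 9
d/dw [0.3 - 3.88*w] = -3.88000000000000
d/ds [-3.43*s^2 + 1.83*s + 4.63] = 1.83 - 6.86*s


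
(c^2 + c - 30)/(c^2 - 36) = (c - 5)/(c - 6)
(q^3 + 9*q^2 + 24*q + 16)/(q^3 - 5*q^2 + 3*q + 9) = (q^2 + 8*q + 16)/(q^2 - 6*q + 9)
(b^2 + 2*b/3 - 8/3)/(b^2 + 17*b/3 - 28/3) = (b + 2)/(b + 7)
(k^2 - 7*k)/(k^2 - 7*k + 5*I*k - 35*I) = k/(k + 5*I)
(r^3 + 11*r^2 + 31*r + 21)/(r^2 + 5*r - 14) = (r^2 + 4*r + 3)/(r - 2)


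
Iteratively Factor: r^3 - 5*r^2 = (r)*(r^2 - 5*r) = r*(r - 5)*(r)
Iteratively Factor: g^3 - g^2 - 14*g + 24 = (g + 4)*(g^2 - 5*g + 6) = (g - 3)*(g + 4)*(g - 2)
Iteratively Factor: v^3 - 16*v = (v - 4)*(v^2 + 4*v) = v*(v - 4)*(v + 4)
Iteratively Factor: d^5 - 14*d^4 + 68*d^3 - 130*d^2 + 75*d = (d - 5)*(d^4 - 9*d^3 + 23*d^2 - 15*d) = (d - 5)*(d - 1)*(d^3 - 8*d^2 + 15*d) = (d - 5)^2*(d - 1)*(d^2 - 3*d) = d*(d - 5)^2*(d - 1)*(d - 3)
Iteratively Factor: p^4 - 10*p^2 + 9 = (p + 1)*(p^3 - p^2 - 9*p + 9) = (p - 3)*(p + 1)*(p^2 + 2*p - 3) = (p - 3)*(p + 1)*(p + 3)*(p - 1)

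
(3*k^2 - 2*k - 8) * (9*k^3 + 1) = 27*k^5 - 18*k^4 - 72*k^3 + 3*k^2 - 2*k - 8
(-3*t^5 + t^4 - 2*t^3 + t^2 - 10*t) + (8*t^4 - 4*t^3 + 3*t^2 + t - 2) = -3*t^5 + 9*t^4 - 6*t^3 + 4*t^2 - 9*t - 2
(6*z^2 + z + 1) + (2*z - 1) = 6*z^2 + 3*z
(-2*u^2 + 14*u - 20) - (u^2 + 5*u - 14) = -3*u^2 + 9*u - 6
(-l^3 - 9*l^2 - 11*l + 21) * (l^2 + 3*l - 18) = -l^5 - 12*l^4 - 20*l^3 + 150*l^2 + 261*l - 378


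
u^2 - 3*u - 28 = (u - 7)*(u + 4)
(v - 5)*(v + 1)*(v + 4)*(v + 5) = v^4 + 5*v^3 - 21*v^2 - 125*v - 100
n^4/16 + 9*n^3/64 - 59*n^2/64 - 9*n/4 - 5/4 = (n/4 + 1/4)*(n/4 + 1)*(n - 4)*(n + 5/4)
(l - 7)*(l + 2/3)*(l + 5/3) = l^3 - 14*l^2/3 - 137*l/9 - 70/9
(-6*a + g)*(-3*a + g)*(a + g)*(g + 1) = 18*a^3*g + 18*a^3 + 9*a^2*g^2 + 9*a^2*g - 8*a*g^3 - 8*a*g^2 + g^4 + g^3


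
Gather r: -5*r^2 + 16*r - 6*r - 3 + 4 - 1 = -5*r^2 + 10*r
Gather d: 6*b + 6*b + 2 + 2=12*b + 4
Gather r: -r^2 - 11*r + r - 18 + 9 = -r^2 - 10*r - 9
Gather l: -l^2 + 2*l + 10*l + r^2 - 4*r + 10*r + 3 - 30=-l^2 + 12*l + r^2 + 6*r - 27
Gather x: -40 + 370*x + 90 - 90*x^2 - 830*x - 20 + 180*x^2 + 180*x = 90*x^2 - 280*x + 30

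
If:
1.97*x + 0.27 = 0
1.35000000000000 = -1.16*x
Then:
No Solution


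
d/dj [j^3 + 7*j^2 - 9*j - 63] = 3*j^2 + 14*j - 9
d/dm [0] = 0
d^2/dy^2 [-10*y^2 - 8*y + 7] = -20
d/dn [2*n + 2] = 2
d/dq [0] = 0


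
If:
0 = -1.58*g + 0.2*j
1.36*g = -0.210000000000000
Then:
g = -0.15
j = -1.22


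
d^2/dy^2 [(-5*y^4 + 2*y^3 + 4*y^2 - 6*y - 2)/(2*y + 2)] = (-15*y^4 - 38*y^3 - 24*y^2 + 6*y + 8)/(y^3 + 3*y^2 + 3*y + 1)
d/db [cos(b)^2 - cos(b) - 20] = sin(b) - sin(2*b)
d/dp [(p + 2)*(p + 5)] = 2*p + 7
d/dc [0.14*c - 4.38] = 0.140000000000000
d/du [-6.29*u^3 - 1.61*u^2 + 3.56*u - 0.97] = -18.87*u^2 - 3.22*u + 3.56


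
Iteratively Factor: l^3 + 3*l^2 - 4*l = (l - 1)*(l^2 + 4*l) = l*(l - 1)*(l + 4)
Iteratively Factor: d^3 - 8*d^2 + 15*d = (d - 5)*(d^2 - 3*d) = (d - 5)*(d - 3)*(d)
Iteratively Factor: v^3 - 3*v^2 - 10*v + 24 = (v + 3)*(v^2 - 6*v + 8) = (v - 4)*(v + 3)*(v - 2)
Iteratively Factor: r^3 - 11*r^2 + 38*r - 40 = (r - 2)*(r^2 - 9*r + 20) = (r - 5)*(r - 2)*(r - 4)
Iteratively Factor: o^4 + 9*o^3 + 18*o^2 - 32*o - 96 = (o + 3)*(o^3 + 6*o^2 - 32) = (o - 2)*(o + 3)*(o^2 + 8*o + 16) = (o - 2)*(o + 3)*(o + 4)*(o + 4)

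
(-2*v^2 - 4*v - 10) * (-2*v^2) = 4*v^4 + 8*v^3 + 20*v^2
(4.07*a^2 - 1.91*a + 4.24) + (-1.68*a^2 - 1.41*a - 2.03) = 2.39*a^2 - 3.32*a + 2.21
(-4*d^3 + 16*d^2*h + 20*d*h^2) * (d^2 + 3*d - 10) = -4*d^5 + 16*d^4*h - 12*d^4 + 20*d^3*h^2 + 48*d^3*h + 40*d^3 + 60*d^2*h^2 - 160*d^2*h - 200*d*h^2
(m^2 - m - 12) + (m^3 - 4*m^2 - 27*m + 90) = m^3 - 3*m^2 - 28*m + 78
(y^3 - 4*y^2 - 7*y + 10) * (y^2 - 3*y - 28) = y^5 - 7*y^4 - 23*y^3 + 143*y^2 + 166*y - 280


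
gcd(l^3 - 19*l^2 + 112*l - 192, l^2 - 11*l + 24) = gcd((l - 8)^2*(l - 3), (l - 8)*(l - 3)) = l^2 - 11*l + 24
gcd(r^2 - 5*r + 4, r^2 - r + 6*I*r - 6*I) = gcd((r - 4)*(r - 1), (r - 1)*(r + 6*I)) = r - 1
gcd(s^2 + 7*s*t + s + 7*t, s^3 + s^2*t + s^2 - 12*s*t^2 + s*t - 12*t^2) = s + 1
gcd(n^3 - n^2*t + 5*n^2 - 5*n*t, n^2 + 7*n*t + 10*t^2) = 1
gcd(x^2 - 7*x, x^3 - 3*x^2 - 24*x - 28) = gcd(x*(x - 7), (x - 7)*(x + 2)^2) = x - 7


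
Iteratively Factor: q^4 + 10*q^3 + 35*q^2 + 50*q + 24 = (q + 1)*(q^3 + 9*q^2 + 26*q + 24) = (q + 1)*(q + 2)*(q^2 + 7*q + 12) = (q + 1)*(q + 2)*(q + 4)*(q + 3)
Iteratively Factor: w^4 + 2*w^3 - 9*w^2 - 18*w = (w + 2)*(w^3 - 9*w) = (w - 3)*(w + 2)*(w^2 + 3*w) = w*(w - 3)*(w + 2)*(w + 3)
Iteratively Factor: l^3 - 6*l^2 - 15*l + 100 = (l - 5)*(l^2 - l - 20) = (l - 5)*(l + 4)*(l - 5)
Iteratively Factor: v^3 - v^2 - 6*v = (v)*(v^2 - v - 6) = v*(v - 3)*(v + 2)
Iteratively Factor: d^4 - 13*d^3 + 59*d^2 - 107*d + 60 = (d - 3)*(d^3 - 10*d^2 + 29*d - 20) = (d - 3)*(d - 1)*(d^2 - 9*d + 20) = (d - 4)*(d - 3)*(d - 1)*(d - 5)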